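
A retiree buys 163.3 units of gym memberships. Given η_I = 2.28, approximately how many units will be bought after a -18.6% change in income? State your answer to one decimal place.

94.0

%ΔQ ≈ η × %ΔI = 2.28 × (-18.6%) = -42.408%.
New Q ≈ 163.3 × (1 − 0.42408) = 94.0.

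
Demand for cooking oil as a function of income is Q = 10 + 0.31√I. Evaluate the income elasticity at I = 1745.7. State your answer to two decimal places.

0.28

At I = 1745.7: Q = 22.952.
dQ/dI = 0.31/(2√I) = 0.00370977 at this income.
η = (dQ/dI)·(I/Q) = 0.00370977 × (1745.7/22.952) = 0.28.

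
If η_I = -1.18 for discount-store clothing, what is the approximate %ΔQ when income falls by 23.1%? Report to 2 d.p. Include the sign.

%ΔQ ≈ η × %ΔI = -1.18 × (-23.1%) = 27.26%.

27.26%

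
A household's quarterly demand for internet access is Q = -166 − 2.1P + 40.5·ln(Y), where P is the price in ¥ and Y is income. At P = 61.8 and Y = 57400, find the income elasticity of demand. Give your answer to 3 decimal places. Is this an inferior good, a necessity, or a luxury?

0.274 (necessity)

At P = 61.8, Y = 57400: Q = 148.011.
Holding P constant, ∂Q/∂Y = 40.5/Y = 0.000705575.
η_Y = (∂Q/∂Y)·(Y/Q) = 0.000705575 × (57400/148.011) = 0.274.
Since 0 < η < 1, this is a necessity.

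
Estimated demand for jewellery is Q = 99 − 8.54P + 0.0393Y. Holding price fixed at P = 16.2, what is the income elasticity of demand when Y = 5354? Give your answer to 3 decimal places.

At P = 16.2, Y = 5354: Q = 171.064.
Holding P constant, ∂Q/∂Y = 0.0393.
η_Y = (∂Q/∂Y)·(Y/Q) = 0.0393 × (5354/171.064) = 1.230.

1.230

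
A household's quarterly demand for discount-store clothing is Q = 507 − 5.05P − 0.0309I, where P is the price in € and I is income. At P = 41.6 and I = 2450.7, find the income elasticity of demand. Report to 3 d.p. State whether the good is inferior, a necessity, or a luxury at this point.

At P = 41.6, I = 2450.7: Q = 221.193.
Holding P constant, ∂Q/∂I = −0.0309.
η_I = (∂Q/∂I)·(I/Q) = -0.0309 × (2450.7/221.193) = -0.342.
Since η < 0, this is an inferior good.

-0.342 (inferior good)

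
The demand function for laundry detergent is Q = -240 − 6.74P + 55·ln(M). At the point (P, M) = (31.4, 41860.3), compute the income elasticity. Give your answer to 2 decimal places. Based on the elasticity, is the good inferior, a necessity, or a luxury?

At P = 31.4, M = 41860.3: Q = 133.679.
Holding P constant, ∂Q/∂M = 55/M = 0.00131389.
η_M = (∂Q/∂M)·(M/Q) = 0.00131389 × (41860.3/133.679) = 0.41.
Since 0 < η < 1, this is a necessity.

0.41 (necessity)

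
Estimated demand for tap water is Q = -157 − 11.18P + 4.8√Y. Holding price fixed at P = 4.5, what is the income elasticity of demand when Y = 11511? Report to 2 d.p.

At P = 4.5, Y = 11511: Q = 307.679.
Holding P constant, ∂Q/∂Y = 4.8/(2√Y) = 0.0223694.
η_Y = (∂Q/∂Y)·(Y/Q) = 0.0223694 × (11511/307.679) = 0.84.

0.84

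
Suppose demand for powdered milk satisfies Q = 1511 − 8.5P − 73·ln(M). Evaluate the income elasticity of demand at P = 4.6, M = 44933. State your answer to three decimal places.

-0.106

At P = 4.6, M = 44933: Q = 689.856.
Holding P constant, ∂Q/∂M = -73/M = -0.00162464.
η_M = (∂Q/∂M)·(M/Q) = -0.00162464 × (44933/689.856) = -0.106.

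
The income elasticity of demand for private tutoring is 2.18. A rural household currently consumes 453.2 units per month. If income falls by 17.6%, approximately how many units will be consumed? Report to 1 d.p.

%ΔQ ≈ η × %ΔI = 2.18 × (-17.6%) = -38.368%.
New Q ≈ 453.2 × (1 − 0.38368) = 279.3.

279.3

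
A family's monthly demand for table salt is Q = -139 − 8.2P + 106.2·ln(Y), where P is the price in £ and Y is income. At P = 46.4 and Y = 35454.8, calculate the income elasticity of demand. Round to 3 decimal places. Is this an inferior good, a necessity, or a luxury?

At P = 46.4, Y = 35454.8: Q = 593.073.
Holding P constant, ∂Q/∂Y = 106.2/Y = 0.00299536.
η_Y = (∂Q/∂Y)·(Y/Q) = 0.00299536 × (35454.8/593.073) = 0.179.
Since 0 < η < 1, this is a necessity.

0.179 (necessity)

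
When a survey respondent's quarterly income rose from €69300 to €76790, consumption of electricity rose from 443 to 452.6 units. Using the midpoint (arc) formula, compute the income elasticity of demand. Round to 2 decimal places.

ΔQ = 452.6 − 443 = 9.6; midpoint Q̄ = (443 + 452.6)/2 = 447.8.
ΔI = 76790 − 69300 = 7490; midpoint Ī = (69300 + 76790)/2 = 73045.
η = (ΔQ/Q̄) ÷ (ΔI/Ī) = (9.6/447.8) ÷ (7490/73045) = 0.21.

0.21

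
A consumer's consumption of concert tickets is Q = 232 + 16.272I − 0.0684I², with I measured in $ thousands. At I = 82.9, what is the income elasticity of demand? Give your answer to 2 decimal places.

At I = 82.9: Q = 1110.8760.
dQ/dI = 16.272 − 0.1368I = 4.93128.
η = (dQ/dI)·(I/Q) = 4.93128 × (82.9/1110.8760) = 0.37.

0.37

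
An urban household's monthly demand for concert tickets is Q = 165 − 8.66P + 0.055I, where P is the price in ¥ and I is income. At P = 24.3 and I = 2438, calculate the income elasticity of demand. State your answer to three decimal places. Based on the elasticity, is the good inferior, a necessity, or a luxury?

At P = 24.3, I = 2438: Q = 88.652.
Holding P constant, ∂Q/∂I = 0.055.
η_I = (∂Q/∂I)·(I/Q) = 0.055 × (2438/88.652) = 1.513.
Since η > 1, this is a luxury.

1.513 (luxury)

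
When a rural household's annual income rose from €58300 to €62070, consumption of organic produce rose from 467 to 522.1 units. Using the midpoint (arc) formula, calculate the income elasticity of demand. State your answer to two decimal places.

1.78

ΔQ = 522.1 − 467 = 55.1; midpoint Q̄ = (467 + 522.1)/2 = 494.55.
ΔI = 62070 − 58300 = 3770; midpoint Ī = (58300 + 62070)/2 = 60185.
η = (ΔQ/Q̄) ÷ (ΔI/Ī) = (55.1/494.55) ÷ (3770/60185) = 1.78.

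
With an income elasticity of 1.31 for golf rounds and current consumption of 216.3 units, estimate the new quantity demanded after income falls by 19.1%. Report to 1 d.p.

162.2

%ΔQ ≈ η × %ΔI = 1.31 × (-19.1%) = -25.021%.
New Q ≈ 216.3 × (1 − 0.25021) = 162.2.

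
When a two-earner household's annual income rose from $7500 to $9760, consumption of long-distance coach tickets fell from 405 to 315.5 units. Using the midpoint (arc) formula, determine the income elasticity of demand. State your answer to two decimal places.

-0.95

ΔQ = 315.5 − 405 = -89.5; midpoint Q̄ = (405 + 315.5)/2 = 360.25.
ΔI = 9760 − 7500 = 2260; midpoint Ī = (7500 + 9760)/2 = 8630.
η = (ΔQ/Q̄) ÷ (ΔI/Ī) = (-89.5/360.25) ÷ (2260/8630) = -0.95.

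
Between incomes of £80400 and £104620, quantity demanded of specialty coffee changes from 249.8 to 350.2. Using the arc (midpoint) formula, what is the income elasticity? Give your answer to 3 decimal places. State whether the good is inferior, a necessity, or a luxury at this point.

ΔQ = 350.2 − 249.8 = 100.4; midpoint Q̄ = (249.8 + 350.2)/2 = 300.
ΔI = 104620 − 80400 = 24220; midpoint Ī = (80400 + 104620)/2 = 92510.
η = (ΔQ/Q̄) ÷ (ΔI/Ī) = (100.4/300) ÷ (24220/92510) = 1.278.
η > 1 ⇒ luxury.

1.278 (luxury)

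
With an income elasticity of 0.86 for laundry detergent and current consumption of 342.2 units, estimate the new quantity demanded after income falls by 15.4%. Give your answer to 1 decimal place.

%ΔQ ≈ η × %ΔI = 0.86 × (-15.4%) = -13.244%.
New Q ≈ 342.2 × (1 − 0.13244) = 296.9.

296.9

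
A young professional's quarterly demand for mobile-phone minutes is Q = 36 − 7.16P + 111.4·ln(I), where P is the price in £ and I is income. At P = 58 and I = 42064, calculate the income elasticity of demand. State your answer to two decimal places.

At P = 58, I = 42064: Q = 806.790.
Holding P constant, ∂Q/∂I = 111.4/I = 0.00264835.
η_I = (∂Q/∂I)·(I/Q) = 0.00264835 × (42064/806.790) = 0.14.

0.14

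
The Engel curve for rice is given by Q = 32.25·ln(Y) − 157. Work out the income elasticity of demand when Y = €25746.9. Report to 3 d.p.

At Y = 25746.9: Q = 170.533.
dQ/dY = 32.25/Y = 0.00125258 at this income.
η = (dQ/dY)·(Y/Q) = 0.00125258 × (25746.9/170.533) = 0.189.

0.189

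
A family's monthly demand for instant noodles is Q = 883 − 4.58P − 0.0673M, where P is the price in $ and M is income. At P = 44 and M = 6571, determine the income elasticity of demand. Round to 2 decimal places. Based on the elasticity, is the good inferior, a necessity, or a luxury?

At P = 44, M = 6571: Q = 239.252.
Holding P constant, ∂Q/∂M = −0.0673.
η_M = (∂Q/∂M)·(M/Q) = -0.0673 × (6571/239.252) = -1.85.
Since η < 0, this is an inferior good.

-1.85 (inferior good)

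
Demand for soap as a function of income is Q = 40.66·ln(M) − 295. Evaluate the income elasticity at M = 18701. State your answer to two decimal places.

0.39

At M = 18701: Q = 104.945.
dQ/dM = 40.66/M = 0.00217422 at this income.
η = (dQ/dM)·(M/Q) = 0.00217422 × (18701/104.945) = 0.39.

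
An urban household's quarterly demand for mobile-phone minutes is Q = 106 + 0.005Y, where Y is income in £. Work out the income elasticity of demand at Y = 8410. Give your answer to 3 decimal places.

0.284

At Y = 8410: Q = 148.050.
dQ/dY = 0.005.
η = (dQ/dY)·(Y/Q) = 0.005 × (8410/148.050) = 0.284.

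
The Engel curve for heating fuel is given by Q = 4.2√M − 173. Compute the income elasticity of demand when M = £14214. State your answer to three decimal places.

At M = 14214: Q = 327.734.
dQ/dM = 4.2/(2√M) = 0.0176141 at this income.
η = (dQ/dM)·(M/Q) = 0.0176141 × (14214/327.734) = 0.764.

0.764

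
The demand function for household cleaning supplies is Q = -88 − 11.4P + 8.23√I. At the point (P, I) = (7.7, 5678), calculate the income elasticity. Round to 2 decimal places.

0.70

At P = 7.7, I = 5678: Q = 444.371.
Holding P constant, ∂Q/∂I = 8.23/(2√I) = 0.05461.
η_I = (∂Q/∂I)·(I/Q) = 0.05461 × (5678/444.371) = 0.70.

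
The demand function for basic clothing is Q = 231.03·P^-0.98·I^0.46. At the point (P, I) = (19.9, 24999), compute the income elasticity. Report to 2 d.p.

For a multiplicative demand Q = A·P^α·I^β, the income elasticity is β everywhere.
Here β = 0.46, so η = 0.46.

0.46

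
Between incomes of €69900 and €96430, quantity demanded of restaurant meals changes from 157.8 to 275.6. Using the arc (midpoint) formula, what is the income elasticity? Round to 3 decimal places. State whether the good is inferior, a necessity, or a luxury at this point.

1.704 (luxury)

ΔQ = 275.6 − 157.8 = 117.8; midpoint Q̄ = (157.8 + 275.6)/2 = 216.7.
ΔI = 96430 − 69900 = 26530; midpoint Ī = (69900 + 96430)/2 = 83165.
η = (ΔQ/Q̄) ÷ (ΔI/Ī) = (117.8/216.7) ÷ (26530/83165) = 1.704.
η > 1 ⇒ luxury.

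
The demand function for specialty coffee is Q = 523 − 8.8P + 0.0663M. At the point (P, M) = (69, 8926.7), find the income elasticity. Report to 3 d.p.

1.166

At P = 69, M = 8926.7: Q = 507.640.
Holding P constant, ∂Q/∂M = 0.0663.
η_M = (∂Q/∂M)·(M/Q) = 0.0663 × (8926.7/507.640) = 1.166.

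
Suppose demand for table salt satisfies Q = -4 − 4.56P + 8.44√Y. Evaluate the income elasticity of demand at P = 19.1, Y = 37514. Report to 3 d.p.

At P = 19.1, Y = 37514: Q = 1543.608.
Holding P constant, ∂Q/∂Y = 8.44/(2√Y) = 0.0217879.
η_Y = (∂Q/∂Y)·(Y/Q) = 0.0217879 × (37514/1543.608) = 0.530.

0.530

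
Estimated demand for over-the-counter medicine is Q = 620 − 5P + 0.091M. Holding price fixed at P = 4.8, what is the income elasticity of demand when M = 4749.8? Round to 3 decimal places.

0.420

At P = 4.8, M = 4749.8: Q = 1028.232.
Holding P constant, ∂Q/∂M = 0.091.
η_M = (∂Q/∂M)·(M/Q) = 0.091 × (4749.8/1028.232) = 0.420.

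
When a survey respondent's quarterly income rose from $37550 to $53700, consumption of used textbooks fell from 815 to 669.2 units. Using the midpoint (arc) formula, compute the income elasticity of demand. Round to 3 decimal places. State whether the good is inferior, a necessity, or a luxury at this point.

-0.555 (inferior good)

ΔQ = 669.2 − 815 = -145.8; midpoint Q̄ = (815 + 669.2)/2 = 742.1.
ΔI = 53700 − 37550 = 16150; midpoint Ī = (37550 + 53700)/2 = 45625.
η = (ΔQ/Q̄) ÷ (ΔI/Ī) = (-145.8/742.1) ÷ (16150/45625) = -0.555.
η < 0 ⇒ inferior good.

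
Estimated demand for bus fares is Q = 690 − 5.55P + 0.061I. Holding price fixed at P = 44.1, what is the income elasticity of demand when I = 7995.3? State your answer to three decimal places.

At P = 44.1, I = 7995.3: Q = 932.958.
Holding P constant, ∂Q/∂I = 0.061.
η_I = (∂Q/∂I)·(I/Q) = 0.061 × (7995.3/932.958) = 0.523.

0.523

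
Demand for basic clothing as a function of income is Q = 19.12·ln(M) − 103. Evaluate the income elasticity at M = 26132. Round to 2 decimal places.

0.21

At M = 26132: Q = 91.468.
dQ/dM = 19.12/M = 0.00073167 at this income.
η = (dQ/dM)·(M/Q) = 0.00073167 × (26132/91.468) = 0.21.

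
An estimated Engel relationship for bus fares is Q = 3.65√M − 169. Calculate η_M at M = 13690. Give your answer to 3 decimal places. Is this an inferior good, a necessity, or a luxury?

At M = 13690: Q = 258.066.
dQ/dM = 3.65/(2√M) = 0.0155977 at this income.
η = (dQ/dM)·(M/Q) = 0.0155977 × (13690/258.066) = 0.827.
Since 0 < η < 1, the good is a necessity.

0.827 (necessity)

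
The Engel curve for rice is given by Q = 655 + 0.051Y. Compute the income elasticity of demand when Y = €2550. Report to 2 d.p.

At Y = 2550: Q = 785.050.
dQ/dY = 0.051.
η = (dQ/dY)·(Y/Q) = 0.051 × (2550/785.050) = 0.17.

0.17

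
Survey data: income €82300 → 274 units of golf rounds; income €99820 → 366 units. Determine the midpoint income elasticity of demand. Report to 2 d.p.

1.49

ΔQ = 366 − 274 = 92; midpoint Q̄ = (274 + 366)/2 = 320.
ΔI = 99820 − 82300 = 17520; midpoint Ī = (82300 + 99820)/2 = 91060.
η = (ΔQ/Q̄) ÷ (ΔI/Ī) = (92/320) ÷ (17520/91060) = 1.49.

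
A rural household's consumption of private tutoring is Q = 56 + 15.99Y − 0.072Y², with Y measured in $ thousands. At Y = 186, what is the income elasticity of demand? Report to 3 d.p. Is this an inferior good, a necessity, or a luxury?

-3.723 (inferior good)

At Y = 186: Q = 539.2280.
dQ/dY = 15.99 − 0.144Y = -10.79400.
η = (dQ/dY)·(Y/Q) = -10.79400 × (186/539.2280) = -3.723.
η < 0 ⇒ inferior good.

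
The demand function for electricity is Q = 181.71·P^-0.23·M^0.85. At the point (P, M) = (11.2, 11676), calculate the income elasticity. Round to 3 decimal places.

0.850

For a multiplicative demand Q = A·P^α·M^β, the income elasticity is β everywhere.
Here β = 0.85, so η = 0.850.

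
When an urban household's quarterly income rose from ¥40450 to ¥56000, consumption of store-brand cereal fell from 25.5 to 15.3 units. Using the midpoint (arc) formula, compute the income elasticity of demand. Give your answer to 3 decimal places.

-1.551

ΔQ = 15.3 − 25.5 = -10.2; midpoint Q̄ = (25.5 + 15.3)/2 = 20.4.
ΔI = 56000 − 40450 = 15550; midpoint Ī = (40450 + 56000)/2 = 48225.
η = (ΔQ/Q̄) ÷ (ΔI/Ī) = (-10.2/20.4) ÷ (15550/48225) = -1.551.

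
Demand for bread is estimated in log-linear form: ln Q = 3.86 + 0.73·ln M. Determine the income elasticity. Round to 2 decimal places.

In a log-linear demand, the coefficient on ln M is the income elasticity.
So η = 0.73.

0.73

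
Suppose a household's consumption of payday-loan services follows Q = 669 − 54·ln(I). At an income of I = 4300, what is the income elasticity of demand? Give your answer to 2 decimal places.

At I = 4300: Q = 217.216.
dQ/dI = -54/I = -0.0125581 at this income.
η = (dQ/dI)·(I/Q) = -0.0125581 × (4300/217.216) = -0.25.

-0.25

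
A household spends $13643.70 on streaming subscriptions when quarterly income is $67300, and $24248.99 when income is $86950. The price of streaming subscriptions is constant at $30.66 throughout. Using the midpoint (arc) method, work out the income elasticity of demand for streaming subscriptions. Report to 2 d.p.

2.20

With a constant price, Q₁ = 13643.70/30.66 = 445.000 and Q₂ = 24248.99/30.66 = 790.900 (equivalently, work directly with expenditure since P cancels).
Midpoint %ΔQ = (24248.99 − 13643.70)/18946.35 = 0.55975; midpoint %ΔI = (86950 − 67300)/77125 = 0.25478.
η = 0.55975 / 0.25478 = 2.20.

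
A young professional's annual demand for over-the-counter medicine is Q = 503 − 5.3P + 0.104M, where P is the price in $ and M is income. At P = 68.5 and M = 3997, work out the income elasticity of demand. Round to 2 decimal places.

At P = 68.5, M = 3997: Q = 555.638.
Holding P constant, ∂Q/∂M = 0.104.
η_M = (∂Q/∂M)·(M/Q) = 0.104 × (3997/555.638) = 0.75.

0.75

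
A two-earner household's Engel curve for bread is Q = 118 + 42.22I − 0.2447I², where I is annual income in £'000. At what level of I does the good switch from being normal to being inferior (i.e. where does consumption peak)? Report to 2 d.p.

86.27

dQ/dI = 42.22 − 0.4894I.
The good is inferior where dQ/dI < 0. Setting dQ/dI = 0 gives I = 42.22 / 0.4894 = 86.27.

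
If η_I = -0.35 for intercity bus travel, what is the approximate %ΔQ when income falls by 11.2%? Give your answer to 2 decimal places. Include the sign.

3.92%

%ΔQ ≈ η × %ΔI = -0.35 × (-11.2%) = 3.92%.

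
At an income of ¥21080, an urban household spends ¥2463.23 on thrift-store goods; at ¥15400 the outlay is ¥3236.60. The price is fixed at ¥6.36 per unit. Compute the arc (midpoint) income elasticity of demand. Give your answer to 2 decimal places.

-0.87

With a constant price, Q₁ = 2463.23/6.36 = 387.300 and Q₂ = 3236.60/6.36 = 508.899 (equivalently, work directly with expenditure since P cancels).
Midpoint %ΔQ = (3236.60 − 2463.23)/2849.92 = 0.27137; midpoint %ΔI = (15400 − 21080)/18240 = -0.31140.
η = 0.27137 / -0.31140 = -0.87.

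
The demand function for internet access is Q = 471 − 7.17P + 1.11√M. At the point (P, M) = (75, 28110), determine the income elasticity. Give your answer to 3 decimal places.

At P = 75, M = 28110: Q = 119.353.
Holding P constant, ∂Q/∂M = 1.11/(2√M) = 0.00331026.
η_M = (∂Q/∂M)·(M/Q) = 0.00331026 × (28110/119.353) = 0.780.

0.780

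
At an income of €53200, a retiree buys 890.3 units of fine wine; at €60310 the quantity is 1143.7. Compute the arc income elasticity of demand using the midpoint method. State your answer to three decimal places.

1.989

ΔQ = 1143.7 − 890.3 = 253.4; midpoint Q̄ = (890.3 + 1143.7)/2 = 1017.
ΔI = 60310 − 53200 = 7110; midpoint Ī = (53200 + 60310)/2 = 56755.
η = (ΔQ/Q̄) ÷ (ΔI/Ī) = (253.4/1017) ÷ (7110/56755) = 1.989.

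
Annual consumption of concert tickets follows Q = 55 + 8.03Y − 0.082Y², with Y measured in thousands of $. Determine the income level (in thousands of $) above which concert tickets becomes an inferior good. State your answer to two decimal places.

48.96

dQ/dY = 8.03 − 0.164Y.
The good is inferior where dQ/dY < 0. Setting dQ/dY = 0 gives Y = 8.03 / 0.164 = 48.96.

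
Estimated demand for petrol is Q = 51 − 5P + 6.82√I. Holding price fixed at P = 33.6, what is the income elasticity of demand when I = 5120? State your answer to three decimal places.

0.658

At P = 33.6, I = 5120: Q = 370.999.
Holding P constant, ∂Q/∂I = 6.82/(2√I) = 0.0476562.
η_I = (∂Q/∂I)·(I/Q) = 0.0476562 × (5120/370.999) = 0.658.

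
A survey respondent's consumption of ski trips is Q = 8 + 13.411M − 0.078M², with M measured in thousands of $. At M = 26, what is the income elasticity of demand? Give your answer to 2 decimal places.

At M = 26: Q = 303.9580.
dQ/dM = 13.411 − 0.156M = 9.35500.
η = (dQ/dM)·(M/Q) = 9.35500 × (26/303.9580) = 0.80.

0.80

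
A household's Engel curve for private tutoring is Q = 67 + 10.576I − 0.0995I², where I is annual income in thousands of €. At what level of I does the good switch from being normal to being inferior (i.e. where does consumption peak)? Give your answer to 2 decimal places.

53.15

dQ/dI = 10.576 − 0.199I.
The good is inferior where dQ/dI < 0. Setting dQ/dI = 0 gives I = 10.576 / 0.199 = 53.15.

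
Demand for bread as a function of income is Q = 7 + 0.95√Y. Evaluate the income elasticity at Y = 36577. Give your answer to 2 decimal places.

At Y = 36577: Q = 188.689.
dQ/dY = 0.95/(2√Y) = 0.00248365 at this income.
η = (dQ/dY)·(Y/Q) = 0.00248365 × (36577/188.689) = 0.48.

0.48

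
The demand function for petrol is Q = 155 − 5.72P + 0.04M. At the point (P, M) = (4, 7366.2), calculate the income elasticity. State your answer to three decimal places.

0.690

At P = 4, M = 7366.2: Q = 426.768.
Holding P constant, ∂Q/∂M = 0.04.
η_M = (∂Q/∂M)·(M/Q) = 0.04 × (7366.2/426.768) = 0.690.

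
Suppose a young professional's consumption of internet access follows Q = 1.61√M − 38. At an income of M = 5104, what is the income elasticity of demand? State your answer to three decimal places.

At M = 5104: Q = 77.022.
dQ/dM = 1.61/(2√M) = 0.0112678 at this income.
η = (dQ/dM)·(M/Q) = 0.0112678 × (5104/77.022) = 0.747.

0.747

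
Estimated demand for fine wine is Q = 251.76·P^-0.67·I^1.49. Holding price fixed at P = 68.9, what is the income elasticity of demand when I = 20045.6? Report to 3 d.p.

1.490

For a multiplicative demand Q = A·P^α·I^β, the income elasticity is β everywhere.
Here β = 1.49, so η = 1.490.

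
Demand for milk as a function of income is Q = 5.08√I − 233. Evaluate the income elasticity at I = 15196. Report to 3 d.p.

At I = 15196: Q = 393.222.
dQ/dI = 5.08/(2√I) = 0.0206048 at this income.
η = (dQ/dI)·(I/Q) = 0.0206048 × (15196/393.222) = 0.796.

0.796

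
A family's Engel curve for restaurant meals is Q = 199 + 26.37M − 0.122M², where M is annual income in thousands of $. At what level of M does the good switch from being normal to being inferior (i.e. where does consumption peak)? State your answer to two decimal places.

108.07

dQ/dM = 26.37 − 0.244M.
The good is inferior where dQ/dM < 0. Setting dQ/dM = 0 gives M = 26.37 / 0.244 = 108.07.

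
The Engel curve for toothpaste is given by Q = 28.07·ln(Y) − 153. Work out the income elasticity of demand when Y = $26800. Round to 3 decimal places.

0.211

At Y = 26800: Q = 133.206.
dQ/dY = 28.07/Y = 0.00104739 at this income.
η = (dQ/dY)·(Y/Q) = 0.00104739 × (26800/133.206) = 0.211.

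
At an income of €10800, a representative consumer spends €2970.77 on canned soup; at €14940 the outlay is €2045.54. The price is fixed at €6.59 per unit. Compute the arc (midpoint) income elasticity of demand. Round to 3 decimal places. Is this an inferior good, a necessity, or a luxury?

-1.147 (inferior good)

With a constant price, Q₁ = 2970.77/6.59 = 450.800 and Q₂ = 2045.54/6.59 = 310.401 (equivalently, work directly with expenditure since P cancels).
Midpoint %ΔQ = (2045.54 − 2970.77)/2508.15 = -0.36889; midpoint %ΔI = (14940 − 10800)/12870 = 0.32168.
η = -0.36889 / 0.32168 = -1.147.
η < 0 ⇒ inferior good.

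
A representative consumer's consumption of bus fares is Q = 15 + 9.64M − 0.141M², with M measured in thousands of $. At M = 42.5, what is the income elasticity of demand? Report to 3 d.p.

-0.586

At M = 42.5: Q = 170.0188.
dQ/dM = 9.64 − 0.282M = -2.34500.
η = (dQ/dM)·(M/Q) = -2.34500 × (42.5/170.0188) = -0.586.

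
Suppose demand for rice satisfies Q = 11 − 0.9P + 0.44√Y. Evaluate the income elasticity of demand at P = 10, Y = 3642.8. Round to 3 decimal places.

0.465

At P = 10, Y = 3642.8: Q = 28.556.
Holding P constant, ∂Q/∂Y = 0.44/(2√Y) = 0.00364506.
η_Y = (∂Q/∂Y)·(Y/Q) = 0.00364506 × (3642.8/28.556) = 0.465.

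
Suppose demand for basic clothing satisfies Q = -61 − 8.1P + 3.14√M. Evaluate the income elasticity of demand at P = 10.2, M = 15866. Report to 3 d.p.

At P = 10.2, M = 15866: Q = 251.895.
Holding P constant, ∂Q/∂M = 3.14/(2√M) = 0.0124642.
η_M = (∂Q/∂M)·(M/Q) = 0.0124642 × (15866/251.895) = 0.785.

0.785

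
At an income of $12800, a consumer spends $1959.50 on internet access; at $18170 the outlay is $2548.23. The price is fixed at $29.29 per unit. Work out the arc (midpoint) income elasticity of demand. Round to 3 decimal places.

With a constant price, Q₁ = 1959.50/29.29 = 66.900 and Q₂ = 2548.23/29.29 = 87.000 (equivalently, work directly with expenditure since P cancels).
Midpoint %ΔQ = (2548.23 − 1959.50)/2253.86 = 0.26121; midpoint %ΔI = (18170 − 12800)/15485 = 0.34679.
η = 0.26121 / 0.34679 = 0.753.

0.753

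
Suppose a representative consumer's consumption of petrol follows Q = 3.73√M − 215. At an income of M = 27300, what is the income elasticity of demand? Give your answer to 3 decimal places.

At M = 27300: Q = 401.297.
dQ/dM = 3.73/(2√M) = 0.0112875 at this income.
η = (dQ/dM)·(M/Q) = 0.0112875 × (27300/401.297) = 0.768.

0.768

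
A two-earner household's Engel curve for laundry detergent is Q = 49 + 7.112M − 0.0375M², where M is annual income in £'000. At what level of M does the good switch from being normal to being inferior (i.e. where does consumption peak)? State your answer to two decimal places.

94.83

dQ/dM = 7.112 − 0.075M.
The good is inferior where dQ/dM < 0. Setting dQ/dM = 0 gives M = 7.112 / 0.075 = 94.83.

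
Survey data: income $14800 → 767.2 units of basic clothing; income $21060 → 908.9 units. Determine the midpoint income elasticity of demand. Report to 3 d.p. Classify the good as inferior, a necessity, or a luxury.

0.484 (necessity)

ΔQ = 908.9 − 767.2 = 141.7; midpoint Q̄ = (767.2 + 908.9)/2 = 838.05.
ΔI = 21060 − 14800 = 6260; midpoint Ī = (14800 + 21060)/2 = 17930.
η = (ΔQ/Q̄) ÷ (ΔI/Ī) = (141.7/838.05) ÷ (6260/17930) = 0.484.
0 < η < 1 ⇒ necessity.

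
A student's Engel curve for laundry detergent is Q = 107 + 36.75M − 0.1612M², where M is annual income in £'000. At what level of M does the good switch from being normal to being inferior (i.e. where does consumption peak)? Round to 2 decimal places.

dQ/dM = 36.75 − 0.3224M.
The good is inferior where dQ/dM < 0. Setting dQ/dM = 0 gives M = 36.75 / 0.3224 = 113.99.

113.99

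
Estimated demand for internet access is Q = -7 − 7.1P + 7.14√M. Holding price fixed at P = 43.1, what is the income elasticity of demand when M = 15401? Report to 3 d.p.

At P = 43.1, M = 15401: Q = 573.069.
Holding P constant, ∂Q/∂M = 7.14/(2√M) = 0.0287669.
η_M = (∂Q/∂M)·(M/Q) = 0.0287669 × (15401/573.069) = 0.773.

0.773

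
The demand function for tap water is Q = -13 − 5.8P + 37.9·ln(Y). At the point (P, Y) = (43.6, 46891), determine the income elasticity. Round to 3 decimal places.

At P = 43.6, Y = 46891: Q = 141.757.
Holding P constant, ∂Q/∂Y = 37.9/Y = 0.000808257.
η_Y = (∂Q/∂Y)·(Y/Q) = 0.000808257 × (46891/141.757) = 0.267.

0.267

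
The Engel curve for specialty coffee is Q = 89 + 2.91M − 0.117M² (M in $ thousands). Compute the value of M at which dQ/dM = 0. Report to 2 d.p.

dQ/dM = 2.91 − 0.234M.
The good is inferior where dQ/dM < 0. Setting dQ/dM = 0 gives M = 2.91 / 0.234 = 12.44.

12.44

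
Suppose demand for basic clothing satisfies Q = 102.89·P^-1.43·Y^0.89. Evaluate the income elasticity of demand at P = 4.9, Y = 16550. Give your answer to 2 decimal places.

For a multiplicative demand Q = A·P^α·Y^β, the income elasticity is β everywhere.
Here β = 0.89, so η = 0.89.

0.89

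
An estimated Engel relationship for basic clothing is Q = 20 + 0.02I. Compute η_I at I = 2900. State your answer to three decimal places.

0.744

At I = 2900: Q = 78.000.
dQ/dI = 0.02.
η = (dQ/dI)·(I/Q) = 0.02 × (2900/78.000) = 0.744.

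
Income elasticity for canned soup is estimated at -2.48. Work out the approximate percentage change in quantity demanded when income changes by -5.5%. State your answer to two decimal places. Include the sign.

13.64%

%ΔQ ≈ η × %ΔI = -2.48 × (-5.5%) = 13.64%.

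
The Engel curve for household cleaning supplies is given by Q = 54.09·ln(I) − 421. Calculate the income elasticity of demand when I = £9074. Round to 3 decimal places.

At I = 9074: Q = 71.931.
dQ/dI = 54.09/I = 0.00596099 at this income.
η = (dQ/dI)·(I/Q) = 0.00596099 × (9074/71.931) = 0.752.

0.752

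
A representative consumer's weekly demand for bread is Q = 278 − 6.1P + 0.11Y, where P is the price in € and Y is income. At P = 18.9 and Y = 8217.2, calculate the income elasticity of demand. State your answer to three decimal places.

0.847

At P = 18.9, Y = 8217.2: Q = 1066.602.
Holding P constant, ∂Q/∂Y = 0.11.
η_Y = (∂Q/∂Y)·(Y/Q) = 0.11 × (8217.2/1066.602) = 0.847.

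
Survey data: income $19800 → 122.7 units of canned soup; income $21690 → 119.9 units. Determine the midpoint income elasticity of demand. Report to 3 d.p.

ΔQ = 119.9 − 122.7 = -2.8; midpoint Q̄ = (122.7 + 119.9)/2 = 121.3.
ΔI = 21690 − 19800 = 1890; midpoint Ī = (19800 + 21690)/2 = 20745.
η = (ΔQ/Q̄) ÷ (ΔI/Ī) = (-2.8/121.3) ÷ (1890/20745) = -0.253.

-0.253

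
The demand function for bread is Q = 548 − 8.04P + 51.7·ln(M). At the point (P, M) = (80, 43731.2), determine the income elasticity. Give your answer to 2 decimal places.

At P = 80, M = 43731.2: Q = 457.257.
Holding P constant, ∂Q/∂M = 51.7/M = 0.00118222.
η_M = (∂Q/∂M)·(M/Q) = 0.00118222 × (43731.2/457.257) = 0.11.

0.11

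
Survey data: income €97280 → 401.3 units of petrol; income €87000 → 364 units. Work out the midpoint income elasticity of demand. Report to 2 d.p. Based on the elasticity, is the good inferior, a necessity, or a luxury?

0.87 (necessity)

ΔQ = 364 − 401.3 = -37.3; midpoint Q̄ = (401.3 + 364)/2 = 382.65.
ΔI = 87000 − 97280 = -10280; midpoint Ī = (97280 + 87000)/2 = 92140.
η = (ΔQ/Q̄) ÷ (ΔI/Ī) = (-37.3/382.65) ÷ (-10280/92140) = 0.87.
0 < η < 1 ⇒ necessity.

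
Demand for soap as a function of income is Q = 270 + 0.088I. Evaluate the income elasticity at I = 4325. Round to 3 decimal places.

0.585

At I = 4325: Q = 650.600.
dQ/dI = 0.088.
η = (dQ/dI)·(I/Q) = 0.088 × (4325/650.600) = 0.585.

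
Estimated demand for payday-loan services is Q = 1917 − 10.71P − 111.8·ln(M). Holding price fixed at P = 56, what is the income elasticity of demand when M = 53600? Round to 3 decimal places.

At P = 56, M = 53600: Q = 99.816.
Holding P constant, ∂Q/∂M = -111.8/M = -0.00208582.
η_M = (∂Q/∂M)·(M/Q) = -0.00208582 × (53600/99.816) = -1.120.

-1.120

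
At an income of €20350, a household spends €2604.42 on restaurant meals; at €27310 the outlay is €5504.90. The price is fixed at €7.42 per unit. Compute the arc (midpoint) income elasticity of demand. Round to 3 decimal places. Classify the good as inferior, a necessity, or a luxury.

2.449 (luxury)

With a constant price, Q₁ = 2604.42/7.42 = 351.000 and Q₂ = 5504.90/7.42 = 741.900 (equivalently, work directly with expenditure since P cancels).
Midpoint %ΔQ = (5504.90 − 2604.42)/4054.66 = 0.71534; midpoint %ΔI = (27310 − 20350)/23830 = 0.29207.
η = 0.71534 / 0.29207 = 2.449.
η > 1 ⇒ luxury.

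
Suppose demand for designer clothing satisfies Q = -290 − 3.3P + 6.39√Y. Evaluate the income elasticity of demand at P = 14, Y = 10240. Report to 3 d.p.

At P = 14, Y = 10240: Q = 310.423.
Holding P constant, ∂Q/∂Y = 6.39/(2√Y) = 0.0315734.
η_Y = (∂Q/∂Y)·(Y/Q) = 0.0315734 × (10240/310.423) = 1.042.

1.042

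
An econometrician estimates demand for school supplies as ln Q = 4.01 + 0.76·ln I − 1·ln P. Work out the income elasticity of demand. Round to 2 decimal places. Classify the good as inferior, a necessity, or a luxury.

In a log-linear demand, the coefficient on ln I is the income elasticity.
So η = 0.76.
0 < η < 1 ⇒ necessity.

0.76 (necessity)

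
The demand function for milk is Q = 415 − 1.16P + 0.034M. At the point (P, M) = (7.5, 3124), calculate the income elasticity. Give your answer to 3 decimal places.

At P = 7.5, M = 3124: Q = 512.516.
Holding P constant, ∂Q/∂M = 0.034.
η_M = (∂Q/∂M)·(M/Q) = 0.034 × (3124/512.516) = 0.207.

0.207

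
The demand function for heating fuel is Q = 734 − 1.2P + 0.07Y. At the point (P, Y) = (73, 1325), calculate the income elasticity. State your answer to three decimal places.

0.125

At P = 73, Y = 1325: Q = 739.150.
Holding P constant, ∂Q/∂Y = 0.07.
η_Y = (∂Q/∂Y)·(Y/Q) = 0.07 × (1325/739.150) = 0.125.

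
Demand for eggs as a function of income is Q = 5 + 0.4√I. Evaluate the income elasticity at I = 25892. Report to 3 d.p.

At I = 25892: Q = 69.364.
dQ/dI = 0.4/(2√I) = 0.00124293 at this income.
η = (dQ/dI)·(I/Q) = 0.00124293 × (25892/69.364) = 0.464.

0.464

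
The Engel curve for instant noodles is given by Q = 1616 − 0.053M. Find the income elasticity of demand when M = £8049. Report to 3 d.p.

-0.359

At M = 8049: Q = 1189.403.
dQ/dM = −0.053.
η = (dQ/dM)·(M/Q) = -0.053 × (8049/1189.403) = -0.359.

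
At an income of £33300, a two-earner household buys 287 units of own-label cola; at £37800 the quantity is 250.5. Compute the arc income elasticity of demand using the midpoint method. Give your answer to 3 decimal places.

ΔQ = 250.5 − 287 = -36.5; midpoint Q̄ = (287 + 250.5)/2 = 268.75.
ΔI = 37800 − 33300 = 4500; midpoint Ī = (33300 + 37800)/2 = 35550.
η = (ΔQ/Q̄) ÷ (ΔI/Ī) = (-36.5/268.75) ÷ (4500/35550) = -1.073.

-1.073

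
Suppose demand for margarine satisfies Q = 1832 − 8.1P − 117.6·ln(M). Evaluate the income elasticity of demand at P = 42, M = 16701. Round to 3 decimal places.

At P = 42, M = 16701: Q = 348.349.
Holding P constant, ∂Q/∂M = -117.6/M = -0.00704149.
η_M = (∂Q/∂M)·(M/Q) = -0.00704149 × (16701/348.349) = -0.338.

-0.338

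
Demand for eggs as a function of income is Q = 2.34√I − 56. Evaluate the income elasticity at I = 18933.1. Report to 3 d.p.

At I = 18933.1: Q = 265.978.
dQ/dI = 2.34/(2√I) = 0.00850306 at this income.
η = (dQ/dI)·(I/Q) = 0.00850306 × (18933.1/265.978) = 0.605.

0.605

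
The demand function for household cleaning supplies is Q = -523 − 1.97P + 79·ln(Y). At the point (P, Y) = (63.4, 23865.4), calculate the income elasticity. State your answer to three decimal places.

At P = 63.4, Y = 23865.4: Q = 148.437.
Holding P constant, ∂Q/∂Y = 79/Y = 0.00331023.
η_Y = (∂Q/∂Y)·(Y/Q) = 0.00331023 × (23865.4/148.437) = 0.532.

0.532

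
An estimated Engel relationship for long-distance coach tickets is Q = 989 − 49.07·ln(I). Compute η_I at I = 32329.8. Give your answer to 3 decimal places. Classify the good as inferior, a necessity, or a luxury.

At I = 32329.8: Q = 479.470.
dQ/dI = -49.07/I = -0.00151779 at this income.
η = (dQ/dI)·(I/Q) = -0.00151779 × (32329.8/479.470) = -0.102.
Since η < 0, the good is an inferior good.

-0.102 (inferior good)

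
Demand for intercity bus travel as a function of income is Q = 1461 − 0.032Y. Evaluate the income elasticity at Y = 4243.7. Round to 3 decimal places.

-0.102

At Y = 4243.7: Q = 1325.202.
dQ/dY = −0.032.
η = (dQ/dY)·(Y/Q) = -0.032 × (4243.7/1325.202) = -0.102.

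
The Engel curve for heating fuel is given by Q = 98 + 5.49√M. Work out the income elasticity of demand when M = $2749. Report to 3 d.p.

0.373

At M = 2749: Q = 385.846.
dQ/dM = 5.49/(2√M) = 0.0523546 at this income.
η = (dQ/dM)·(M/Q) = 0.0523546 × (2749/385.846) = 0.373.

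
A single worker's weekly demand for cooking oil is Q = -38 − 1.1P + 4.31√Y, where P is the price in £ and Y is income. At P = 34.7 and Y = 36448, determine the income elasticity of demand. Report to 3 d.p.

0.551

At P = 34.7, Y = 36448: Q = 746.668.
Holding P constant, ∂Q/∂Y = 4.31/(2√Y) = 0.0112878.
η_Y = (∂Q/∂Y)·(Y/Q) = 0.0112878 × (36448/746.668) = 0.551.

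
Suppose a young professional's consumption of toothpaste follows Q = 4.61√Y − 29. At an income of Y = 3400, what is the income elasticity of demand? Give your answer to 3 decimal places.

At Y = 3400: Q = 239.807.
dQ/dY = 4.61/(2√Y) = 0.0395304 at this income.
η = (dQ/dY)·(Y/Q) = 0.0395304 × (3400/239.807) = 0.560.

0.560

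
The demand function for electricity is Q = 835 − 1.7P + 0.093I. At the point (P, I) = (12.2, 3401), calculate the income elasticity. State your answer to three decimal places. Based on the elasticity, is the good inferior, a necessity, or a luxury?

0.280 (necessity)

At P = 12.2, I = 3401: Q = 1130.553.
Holding P constant, ∂Q/∂I = 0.093.
η_I = (∂Q/∂I)·(I/Q) = 0.093 × (3401/1130.553) = 0.280.
Since 0 < η < 1, this is a necessity.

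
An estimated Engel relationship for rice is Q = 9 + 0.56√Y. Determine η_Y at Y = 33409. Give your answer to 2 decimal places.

0.46

At Y = 33409: Q = 111.358.
dQ/dY = 0.56/(2√Y) = 0.00153189 at this income.
η = (dQ/dY)·(Y/Q) = 0.00153189 × (33409/111.358) = 0.46.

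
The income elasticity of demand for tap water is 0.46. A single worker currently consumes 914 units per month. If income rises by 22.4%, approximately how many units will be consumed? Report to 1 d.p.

%ΔQ ≈ η × %ΔI = 0.46 × 22.4% = 10.304%.
New Q ≈ 914 × (1 + 0.10304) = 1008.2.

1008.2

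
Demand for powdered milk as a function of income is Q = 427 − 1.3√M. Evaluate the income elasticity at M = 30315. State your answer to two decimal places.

At M = 30315: Q = 200.654.
dQ/dM = -1.3/(2√M) = -0.00373323 at this income.
η = (dQ/dM)·(M/Q) = -0.00373323 × (30315/200.654) = -0.56.

-0.56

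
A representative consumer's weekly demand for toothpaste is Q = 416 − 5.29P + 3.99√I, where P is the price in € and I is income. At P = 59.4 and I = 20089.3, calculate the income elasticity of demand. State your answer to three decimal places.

0.424

At P = 59.4, I = 20089.3: Q = 667.304.
Holding P constant, ∂Q/∂I = 3.99/(2√I) = 0.0140754.
η_I = (∂Q/∂I)·(I/Q) = 0.0140754 × (20089.3/667.304) = 0.424.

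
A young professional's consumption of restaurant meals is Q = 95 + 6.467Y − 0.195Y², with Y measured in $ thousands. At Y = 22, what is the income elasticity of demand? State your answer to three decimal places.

At Y = 22: Q = 142.8940.
dQ/dY = 6.467 − 0.39Y = -2.11300.
η = (dQ/dY)·(Y/Q) = -2.11300 × (22/142.8940) = -0.325.

-0.325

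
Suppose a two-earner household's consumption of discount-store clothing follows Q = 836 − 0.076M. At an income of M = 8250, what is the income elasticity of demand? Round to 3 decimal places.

At M = 8250: Q = 209.000.
dQ/dM = −0.076.
η = (dQ/dM)·(M/Q) = -0.076 × (8250/209.000) = -3.000.

-3.000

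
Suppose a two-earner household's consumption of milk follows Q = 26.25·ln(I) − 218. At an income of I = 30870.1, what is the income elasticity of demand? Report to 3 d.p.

0.492

At I = 30870.1: Q = 53.361.
dQ/dI = 26.25/I = 0.000850337 at this income.
η = (dQ/dI)·(I/Q) = 0.000850337 × (30870.1/53.361) = 0.492.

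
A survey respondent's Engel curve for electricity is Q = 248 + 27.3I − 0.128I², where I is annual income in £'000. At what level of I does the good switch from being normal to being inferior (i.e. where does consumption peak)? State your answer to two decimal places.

dQ/dI = 27.3 − 0.256I.
The good is inferior where dQ/dI < 0. Setting dQ/dI = 0 gives I = 27.3 / 0.256 = 106.64.

106.64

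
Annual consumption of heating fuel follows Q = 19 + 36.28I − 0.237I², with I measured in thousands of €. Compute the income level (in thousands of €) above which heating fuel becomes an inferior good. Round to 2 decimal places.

dQ/dI = 36.28 − 0.474I.
The good is inferior where dQ/dI < 0. Setting dQ/dI = 0 gives I = 36.28 / 0.474 = 76.54.

76.54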